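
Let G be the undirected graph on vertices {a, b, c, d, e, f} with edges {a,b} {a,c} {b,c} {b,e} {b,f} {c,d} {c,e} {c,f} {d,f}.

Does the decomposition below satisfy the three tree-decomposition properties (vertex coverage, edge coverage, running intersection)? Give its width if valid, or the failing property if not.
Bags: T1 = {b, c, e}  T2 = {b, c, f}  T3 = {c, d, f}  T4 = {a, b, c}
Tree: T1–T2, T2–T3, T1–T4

Yes; width 2.

Vertex coverage: the bags together contain {a, b, c, d, e, f}, the full vertex set. Edge coverage: each edge of G has both endpoints in at least one bag. Running intersection: for every vertex, the bags containing it form a connected subtree. All three properties hold, so this is a valid tree decomposition of width max|bag| − 1 = 2, and hence tw(G) ≤ 2.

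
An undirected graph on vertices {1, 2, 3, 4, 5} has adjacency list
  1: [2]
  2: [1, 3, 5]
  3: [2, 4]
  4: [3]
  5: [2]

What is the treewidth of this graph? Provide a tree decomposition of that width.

Each bag holds 2 vertices, so the decomposition has width 1, which upper-bounds the treewidth. Any graph with an edge has treewidth ≥ 1, and G has the edge 3–2. The upper and lower bounds meet at 1, so that is the treewidth.

Treewidth 1.
One such decomposition:
Bags: B1 = {2, 3}  B2 = {2, 5}  B3 = {1, 2}  B4 = {3, 4}
Tree: B1–B2, B2–B3, B1–B4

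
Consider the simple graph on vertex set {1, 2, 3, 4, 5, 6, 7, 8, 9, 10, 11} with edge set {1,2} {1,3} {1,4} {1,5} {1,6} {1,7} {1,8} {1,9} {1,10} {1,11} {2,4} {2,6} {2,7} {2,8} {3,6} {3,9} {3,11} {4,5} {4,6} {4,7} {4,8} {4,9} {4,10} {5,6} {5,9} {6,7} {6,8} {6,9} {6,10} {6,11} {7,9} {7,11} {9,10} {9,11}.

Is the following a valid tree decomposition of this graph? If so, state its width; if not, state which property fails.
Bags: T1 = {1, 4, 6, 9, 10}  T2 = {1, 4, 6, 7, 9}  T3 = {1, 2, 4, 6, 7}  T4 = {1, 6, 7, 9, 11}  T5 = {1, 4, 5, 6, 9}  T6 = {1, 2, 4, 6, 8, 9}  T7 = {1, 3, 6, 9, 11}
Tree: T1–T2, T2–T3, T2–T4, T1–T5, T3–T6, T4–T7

No — bags containing vertex 9 are not connected in the tree.

A tree decomposition must satisfy three properties: every vertex lies in some bag; for every edge, both endpoints lie together in some bag; and for every vertex, the bags containing it form a connected subtree. Here bags containing vertex 9 are not connected in the tree, so the decomposition is invalid.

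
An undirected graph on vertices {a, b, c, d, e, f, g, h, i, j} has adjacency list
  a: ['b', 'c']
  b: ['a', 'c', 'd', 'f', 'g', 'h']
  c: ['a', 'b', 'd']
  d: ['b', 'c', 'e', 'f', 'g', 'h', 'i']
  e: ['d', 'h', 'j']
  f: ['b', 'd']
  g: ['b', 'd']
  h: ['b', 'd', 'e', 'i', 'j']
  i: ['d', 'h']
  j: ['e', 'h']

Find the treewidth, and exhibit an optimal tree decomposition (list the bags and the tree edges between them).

Treewidth 2.
One such decomposition:
Bags: B1 = {d, e, h}  B2 = {d, h, i}  B3 = {b, d, h}  B4 = {b, d, f}  B5 = {b, d, g}  B6 = {e, h, j}  B7 = {b, c, d}  B8 = {a, b, c}
Tree: B1–B2, B1–B3, B3–B4, B4–B5, B1–B6, B3–B7, B7–B8

Each bag holds 3 vertices, so the decomposition has width 2, which upper-bounds the treewidth. On the other hand G contains the 3-clique {d, e, h}. A clique must lie in a single bag of any decomposition, so no decomposition can have width below 2. Combining the bounds, tw(G) = 2.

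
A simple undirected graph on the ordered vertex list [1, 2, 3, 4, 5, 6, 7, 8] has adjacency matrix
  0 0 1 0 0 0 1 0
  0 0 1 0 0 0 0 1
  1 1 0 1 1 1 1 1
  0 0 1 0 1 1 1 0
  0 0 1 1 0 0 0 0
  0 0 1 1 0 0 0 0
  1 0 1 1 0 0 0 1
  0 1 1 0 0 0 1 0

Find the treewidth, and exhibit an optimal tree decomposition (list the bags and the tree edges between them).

Each bag holds 3 vertices, so the decomposition has width 2, which upper-bounds the treewidth. Conversely, {2, 3, 8} is a clique of size 3, and the vertices of any clique must share a bag in every tree decomposition; so some bag has ≥ 3 vertices and tw(G) ≥ 2. The upper and lower bounds meet at 2, so that is the treewidth.

Treewidth 2.
One optimal decomposition is:
Bags: B1 = {1, 3, 7}  B2 = {3, 4, 7}  B3 = {3, 7, 8}  B4 = {3, 4, 5}  B5 = {3, 4, 6}  B6 = {2, 3, 8}
Tree: B1–B2, B1–B3, B2–B4, B4–B5, B3–B6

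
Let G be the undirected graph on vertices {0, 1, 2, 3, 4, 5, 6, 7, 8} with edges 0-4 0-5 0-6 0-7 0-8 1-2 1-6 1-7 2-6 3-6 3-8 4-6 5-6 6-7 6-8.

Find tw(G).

2

A width-2 tree decomposition is:
Bags: B1 = {0, 6, 7}  B2 = {0, 4, 6}  B3 = {1, 6, 7}  B4 = {1, 2, 6}  B5 = {0, 6, 8}  B6 = {3, 6, 8}  B7 = {0, 5, 6}
Tree: B1–B2, B1–B3, B3–B4, B1–B5, B5–B6, B1–B7
The largest bag has 3 vertices, giving width 2; this decomposition certifies tw(G) ≤ 2. On the other hand G contains the 3-clique {0, 6, 8}. A clique must lie in a single bag of any decomposition, so no decomposition can have width below 2. Therefore the treewidth is 2.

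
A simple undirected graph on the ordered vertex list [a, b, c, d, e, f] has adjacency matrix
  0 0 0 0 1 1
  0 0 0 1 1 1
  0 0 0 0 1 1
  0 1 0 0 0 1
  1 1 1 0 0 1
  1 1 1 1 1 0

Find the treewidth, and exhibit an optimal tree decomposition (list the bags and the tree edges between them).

Every bag has size at most 3, so the width is 3 − 1 = 2 and tw(G) ≤ 2. For the lower bound, the 3 vertices {b, d, f} are pairwise adjacent, and any tree decomposition puts a clique entirely inside one bag — forcing width ≥ 2. The upper and lower bounds meet at 2, so that is the treewidth.

Treewidth 2.
Bags: B1 = {c, e, f}  B2 = {b, e, f}  B3 = {b, d, f}  B4 = {a, e, f}
Tree: B1–B2, B2–B3, B1–B4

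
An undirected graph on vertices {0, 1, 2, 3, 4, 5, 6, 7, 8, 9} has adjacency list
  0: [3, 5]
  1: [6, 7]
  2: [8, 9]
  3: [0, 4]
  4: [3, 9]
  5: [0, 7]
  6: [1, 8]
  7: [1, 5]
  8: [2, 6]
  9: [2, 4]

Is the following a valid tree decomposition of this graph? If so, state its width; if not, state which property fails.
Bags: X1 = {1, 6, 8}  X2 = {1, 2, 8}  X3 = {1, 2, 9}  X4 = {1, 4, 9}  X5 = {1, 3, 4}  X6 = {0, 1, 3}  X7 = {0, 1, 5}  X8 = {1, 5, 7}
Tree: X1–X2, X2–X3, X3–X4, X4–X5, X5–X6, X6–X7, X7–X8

Vertex coverage: the bags together contain {0, 1, 2, 3, 4, 5, 6, 7, 8, 9}, the full vertex set. Edge coverage: each edge of G has both endpoints in at least one bag. Running intersection: for every vertex, the bags containing it form a connected subtree. All three properties hold, so this is a valid tree decomposition of width max|bag| − 1 = 2, and hence tw(G) ≤ 2.

Yes; width 2.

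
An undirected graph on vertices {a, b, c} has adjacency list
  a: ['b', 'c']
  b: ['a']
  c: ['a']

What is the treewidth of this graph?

1

A width-1 tree decomposition is:
Bags: B1 = {a, c}  B2 = {a, b}
Tree: B1–B2
The largest bag has 2 vertices, giving width 1; this decomposition certifies tw(G) ≤ 1. G has an edge, so its treewidth is at least 1. The upper and lower bounds meet at 1, so that is the treewidth.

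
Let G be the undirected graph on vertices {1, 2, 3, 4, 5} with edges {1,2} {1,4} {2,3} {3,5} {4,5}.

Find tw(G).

A width-2 tree decomposition is:
Bags: B1 = {1, 2, 3}  B2 = {1, 3, 5}  B3 = {1, 4, 5}
Tree: B1–B2, B2–B3
The largest bag has 3 vertices, giving width 2; this decomposition certifies tw(G) ≤ 2. For the lower bound, G contains the cycle 1–2–3–5–4–1, so G is not a forest; only forests have treewidth ≤ 1, hence tw(G) ≥ 2. Combining the bounds, tw(G) = 2.

2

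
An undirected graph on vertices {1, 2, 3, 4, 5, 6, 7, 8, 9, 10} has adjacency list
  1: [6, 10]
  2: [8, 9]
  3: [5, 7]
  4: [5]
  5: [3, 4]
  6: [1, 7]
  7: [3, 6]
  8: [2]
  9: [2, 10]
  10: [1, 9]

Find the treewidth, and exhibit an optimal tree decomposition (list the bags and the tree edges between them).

The largest bag has 2 vertices, giving width 1; this decomposition certifies tw(G) ≤ 1. Any graph with an edge has treewidth ≥ 1, and G has the edge 8–2. Therefore the treewidth is 1.

Treewidth 1.
One such decomposition:
Bags: B1 = {2, 8}  B2 = {2, 9}  B3 = {9, 10}  B4 = {1, 10}  B5 = {1, 6}  B6 = {6, 7}  B7 = {3, 7}  B8 = {3, 5}  B9 = {4, 5}
Tree: B1–B2, B2–B3, B3–B4, B4–B5, B5–B6, B6–B7, B7–B8, B8–B9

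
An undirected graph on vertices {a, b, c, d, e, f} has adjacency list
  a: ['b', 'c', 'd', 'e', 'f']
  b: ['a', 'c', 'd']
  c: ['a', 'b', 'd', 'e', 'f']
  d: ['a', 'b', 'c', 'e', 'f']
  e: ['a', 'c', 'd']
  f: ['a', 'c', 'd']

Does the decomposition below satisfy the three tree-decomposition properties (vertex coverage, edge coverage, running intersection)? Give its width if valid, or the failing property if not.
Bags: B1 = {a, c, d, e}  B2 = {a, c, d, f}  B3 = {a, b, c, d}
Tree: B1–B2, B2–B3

Checking the three conditions: (i) the bags cover all of {a, b, c, d, e, f}; (ii) for each edge, some bag contains both endpoints; (iii) the bags containing any fixed vertex form a subtree. All hold, so the decomposition is valid with width 4 − 1 = 3.

Yes; width 3.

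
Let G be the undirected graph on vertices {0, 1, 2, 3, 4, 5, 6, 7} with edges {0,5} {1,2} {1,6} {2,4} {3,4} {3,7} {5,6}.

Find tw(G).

A width-1 tree decomposition is:
Bags: B1 = {3, 7}  B2 = {3, 4}  B3 = {2, 4}  B4 = {1, 2}  B5 = {1, 6}  B6 = {5, 6}  B7 = {0, 5}
Tree: B1–B2, B2–B3, B3–B4, B4–B5, B5–B6, B6–B7
The largest bag has 2 vertices, giving width 1; this decomposition certifies tw(G) ≤ 1. Any graph with an edge has treewidth ≥ 1, and G has the edge 7–3. Combining the bounds, tw(G) = 1.

1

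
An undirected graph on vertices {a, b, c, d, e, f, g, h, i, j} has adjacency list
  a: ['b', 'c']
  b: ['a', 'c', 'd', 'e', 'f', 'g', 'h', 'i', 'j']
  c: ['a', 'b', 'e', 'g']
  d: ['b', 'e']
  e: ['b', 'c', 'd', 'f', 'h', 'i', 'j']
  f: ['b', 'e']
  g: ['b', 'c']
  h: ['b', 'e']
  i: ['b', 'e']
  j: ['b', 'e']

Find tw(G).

2

A width-2 tree decomposition is:
Bags: B1 = {b, e, j}  B2 = {b, d, e}  B3 = {b, c, e}  B4 = {b, e, f}  B5 = {b, e, i}  B6 = {b, e, h}  B7 = {a, b, c}  B8 = {b, c, g}
Tree: B1–B2, B1–B3, B1–B4, B1–B5, B1–B6, B3–B7, B7–B8
Every bag has size at most 3, so the width is 3 − 1 = 2 and tw(G) ≤ 2. For the lower bound, the 3 vertices {b, c, g} are pairwise adjacent, and any tree decomposition puts a clique entirely inside one bag — forcing width ≥ 2. Combining the bounds, tw(G) = 2.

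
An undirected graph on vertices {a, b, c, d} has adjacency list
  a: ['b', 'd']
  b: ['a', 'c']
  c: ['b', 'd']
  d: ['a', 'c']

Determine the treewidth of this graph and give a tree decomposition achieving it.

Treewidth 2.
Bags: B1 = {a, c, d}  B2 = {a, b, c}
Tree: B1–B2

The largest bag has 3 vertices, giving width 2; this decomposition certifies tw(G) ≤ 2. The edges a–d–c–b–a form a cycle, so G is not a tree and its treewidth is at least 2. Hence tw(G) = 2 exactly.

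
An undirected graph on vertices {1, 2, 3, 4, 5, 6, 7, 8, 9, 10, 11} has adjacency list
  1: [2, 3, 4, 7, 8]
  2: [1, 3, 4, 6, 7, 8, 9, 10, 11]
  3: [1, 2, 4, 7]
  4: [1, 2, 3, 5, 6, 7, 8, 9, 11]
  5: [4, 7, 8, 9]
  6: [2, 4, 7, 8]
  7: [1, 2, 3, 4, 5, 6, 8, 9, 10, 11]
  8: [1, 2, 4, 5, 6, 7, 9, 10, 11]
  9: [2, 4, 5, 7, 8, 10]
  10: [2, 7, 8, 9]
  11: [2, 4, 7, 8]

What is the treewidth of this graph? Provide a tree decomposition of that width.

Every bag has size at most 5, so the width is 5 − 1 = 4 and tw(G) ≤ 4. Conversely, {2, 7, 8, 9, 10} is a clique of size 5, and the vertices of any clique must share a bag in every tree decomposition; so some bag has ≥ 5 vertices and tw(G) ≥ 4. Hence tw(G) = 4 exactly.

Treewidth 4.
One such decomposition:
Bags: B1 = {2, 7, 8, 9, 10}  B2 = {2, 4, 7, 8, 9}  B3 = {4, 5, 7, 8, 9}  B4 = {2, 4, 7, 8, 11}  B5 = {1, 2, 4, 7, 8}  B6 = {2, 4, 6, 7, 8}  B7 = {1, 2, 3, 4, 7}
Tree: B1–B2, B2–B3, B2–B4, B4–B5, B5–B6, B5–B7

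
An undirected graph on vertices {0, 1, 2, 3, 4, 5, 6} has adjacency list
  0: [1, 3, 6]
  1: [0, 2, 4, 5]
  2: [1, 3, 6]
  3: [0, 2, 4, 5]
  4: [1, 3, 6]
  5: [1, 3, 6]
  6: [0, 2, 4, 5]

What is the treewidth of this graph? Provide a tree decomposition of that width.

Treewidth 3.
Bags: B1 = {0, 1, 3, 6}  B2 = {1, 3, 4, 6}  B3 = {1, 3, 5, 6}  B4 = {1, 2, 3, 6}
Tree: B1–B2, B2–B3, B3–B4

Every bag has size at most 4, so the width is 4 − 1 = 3 and tw(G) ≤ 3. For the lower bound: the 4 vertex sets {0,6}, {1,4}, {3}, {5} are disjoint, each induces a connected subgraph, and every pair is joined by at least one edge of G. Contracting each set to a single vertex therefore yields K_{4} as a minor, and since treewidth is minor-monotone, tw(G) ≥ tw(K_{4}) = 3. The upper and lower bounds meet at 3, so that is the treewidth.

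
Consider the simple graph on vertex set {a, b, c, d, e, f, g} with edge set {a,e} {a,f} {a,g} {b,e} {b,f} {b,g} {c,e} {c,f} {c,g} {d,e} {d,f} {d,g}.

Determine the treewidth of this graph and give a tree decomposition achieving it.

The largest bag has 4 vertices, giving width 3; this decomposition certifies tw(G) ≤ 3. For the lower bound: the 4 vertex sets {a,f}, {b,g}, {e}, {c} are disjoint, each induces a connected subgraph, and every pair is joined by at least one edge of G. Contracting each set to a single vertex therefore yields K_{4} as a minor, and since treewidth is minor-monotone, tw(G) ≥ tw(K_{4}) = 3. Therefore the treewidth is 3.

Treewidth 3.
One such decomposition:
Bags: B1 = {a, e, f, g}  B2 = {b, e, f, g}  B3 = {c, e, f, g}  B4 = {d, e, f, g}
Tree: B1–B2, B2–B3, B3–B4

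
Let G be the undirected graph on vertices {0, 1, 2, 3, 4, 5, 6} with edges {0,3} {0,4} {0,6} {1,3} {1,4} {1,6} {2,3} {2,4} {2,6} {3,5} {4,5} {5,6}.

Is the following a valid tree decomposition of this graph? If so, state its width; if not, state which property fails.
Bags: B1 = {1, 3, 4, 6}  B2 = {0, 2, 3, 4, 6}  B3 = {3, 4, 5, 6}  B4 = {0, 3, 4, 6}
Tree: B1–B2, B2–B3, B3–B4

A tree decomposition must satisfy three properties: every vertex lies in some bag; for every edge, both endpoints lie together in some bag; and for every vertex, the bags containing it form a connected subtree. Here bags containing vertex 0 are not connected in the tree, so the decomposition is invalid.

No — bags containing vertex 0 are not connected in the tree.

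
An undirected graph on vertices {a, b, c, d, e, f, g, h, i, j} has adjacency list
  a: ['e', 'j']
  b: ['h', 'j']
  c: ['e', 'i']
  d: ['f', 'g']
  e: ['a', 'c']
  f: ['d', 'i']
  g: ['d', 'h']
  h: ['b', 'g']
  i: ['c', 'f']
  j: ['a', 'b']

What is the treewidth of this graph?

A width-2 tree decomposition is:
Bags: B1 = {c, f, i}  B2 = {c, d, f}  B3 = {c, d, g}  B4 = {c, g, h}  B5 = {b, c, h}  B6 = {b, c, j}  B7 = {a, c, j}  B8 = {a, c, e}
Tree: B1–B2, B2–B3, B3–B4, B4–B5, B5–B6, B6–B7, B7–B8
Every bag has size at most 3, so the width is 3 − 1 = 2 and tw(G) ≤ 2. For the lower bound, G contains the cycle c–i–f–d–g–h–b–j–a–e–c, so G is not a forest; only forests have treewidth ≤ 1, hence tw(G) ≥ 2. Combining the bounds, tw(G) = 2.

2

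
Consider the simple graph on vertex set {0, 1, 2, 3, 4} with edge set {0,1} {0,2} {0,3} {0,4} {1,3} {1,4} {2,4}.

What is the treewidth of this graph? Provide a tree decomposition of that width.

Treewidth 2.
Bags: B1 = {0, 1, 3}  B2 = {0, 1, 4}  B3 = {0, 2, 4}
Tree: B1–B2, B2–B3

Each bag holds 3 vertices, so the decomposition has width 2, which upper-bounds the treewidth. On the other hand G contains the 3-clique {0, 1, 3}. A clique must lie in a single bag of any decomposition, so no decomposition can have width below 2. Combining the bounds, tw(G) = 2.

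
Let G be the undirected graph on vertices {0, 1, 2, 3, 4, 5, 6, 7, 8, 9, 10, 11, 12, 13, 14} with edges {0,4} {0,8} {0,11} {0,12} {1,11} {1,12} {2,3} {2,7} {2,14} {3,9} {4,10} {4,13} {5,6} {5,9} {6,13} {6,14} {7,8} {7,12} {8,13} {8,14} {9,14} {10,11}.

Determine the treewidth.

A width-3 tree decomposition is:
Bags: B1 = {2, 3, 5, 9}  B2 = {2, 5, 9, 14}  B3 = {2, 5, 6, 14}  B4 = {2, 6, 7, 14}  B5 = {6, 7, 8, 14}  B6 = {6, 7, 8, 13}  B7 = {7, 8, 12, 13}  B8 = {0, 8, 12, 13}  B9 = {0, 4, 12, 13}  B10 = {0, 1, 4, 12}  B11 = {0, 1, 4, 11}  B12 = {1, 4, 10, 11}
Tree: B1–B2, B2–B3, B3–B4, B4–B5, B5–B6, B6–B7, B7–B8, B8–B9, B9–B10, B10–B11, B11–B12
Each bag holds 4 vertices, so the decomposition has width 3, which upper-bounds the treewidth. For the lower bound: the 4 vertex sets {3,5,9}, {2}, {14}, {6,7,8,13} are disjoint, each induces a connected subgraph, and every pair is joined by at least one edge of G. Contracting each set to a single vertex therefore yields K_{4} as a minor, and since treewidth is minor-monotone, tw(G) ≥ tw(K_{4}) = 3. Combining the bounds, tw(G) = 3.

3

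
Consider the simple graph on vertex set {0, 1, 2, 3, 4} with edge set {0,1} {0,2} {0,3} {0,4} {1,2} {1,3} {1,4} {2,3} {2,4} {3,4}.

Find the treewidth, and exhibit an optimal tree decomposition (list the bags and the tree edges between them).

Treewidth 4.
Bags: B1 = {0, 1, 2, 3, 4}
Tree: (single bag)

A single bag containing all 5 vertices is trivially a valid decomposition of width 4. On the other hand G contains the 5-clique {0, 1, 2, 3, 4}. A clique must lie in a single bag of any decomposition, so no decomposition can have width below 4. Hence tw(G) = 4 exactly.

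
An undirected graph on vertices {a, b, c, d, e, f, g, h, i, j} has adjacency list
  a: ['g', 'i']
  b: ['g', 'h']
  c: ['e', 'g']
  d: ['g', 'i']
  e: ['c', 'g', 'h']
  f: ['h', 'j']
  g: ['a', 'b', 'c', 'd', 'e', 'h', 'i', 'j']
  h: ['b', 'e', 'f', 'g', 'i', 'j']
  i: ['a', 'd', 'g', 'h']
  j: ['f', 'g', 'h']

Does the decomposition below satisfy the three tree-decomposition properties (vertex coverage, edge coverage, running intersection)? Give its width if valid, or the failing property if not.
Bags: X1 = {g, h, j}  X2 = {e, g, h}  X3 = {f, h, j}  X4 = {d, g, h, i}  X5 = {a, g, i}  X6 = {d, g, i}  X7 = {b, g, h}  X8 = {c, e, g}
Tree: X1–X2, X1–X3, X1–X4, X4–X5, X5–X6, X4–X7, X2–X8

A tree decomposition must satisfy three properties: every vertex lies in some bag; for every edge, both endpoints lie together in some bag; and for every vertex, the bags containing it form a connected subtree. Here bags containing vertex d are not connected in the tree, so the decomposition is invalid.

No — bags containing vertex d are not connected in the tree.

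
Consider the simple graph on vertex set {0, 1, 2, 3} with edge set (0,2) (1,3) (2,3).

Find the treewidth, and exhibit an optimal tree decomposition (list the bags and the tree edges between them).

Treewidth 1.
One such decomposition:
Bags: B1 = {1, 3}  B2 = {2, 3}  B3 = {0, 2}
Tree: B1–B2, B2–B3

Every bag has size at most 2, so the width is 2 − 1 = 1 and tw(G) ≤ 1. Since G has at least one edge (e.g. 1–3), it is not an edgeless graph, so tw(G) ≥ 1. The upper and lower bounds meet at 1, so that is the treewidth.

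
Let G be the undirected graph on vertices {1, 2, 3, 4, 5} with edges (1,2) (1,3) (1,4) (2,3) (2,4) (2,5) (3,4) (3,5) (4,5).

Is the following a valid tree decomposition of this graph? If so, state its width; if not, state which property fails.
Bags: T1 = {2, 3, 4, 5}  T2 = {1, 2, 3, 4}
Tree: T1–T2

Checking the three conditions: (i) the bags cover all of {1, 2, 3, 4, 5}; (ii) for each edge, some bag contains both endpoints; (iii) the bags containing any fixed vertex form a subtree. All hold, so the decomposition is valid with width 4 − 1 = 3.

Yes; width 3.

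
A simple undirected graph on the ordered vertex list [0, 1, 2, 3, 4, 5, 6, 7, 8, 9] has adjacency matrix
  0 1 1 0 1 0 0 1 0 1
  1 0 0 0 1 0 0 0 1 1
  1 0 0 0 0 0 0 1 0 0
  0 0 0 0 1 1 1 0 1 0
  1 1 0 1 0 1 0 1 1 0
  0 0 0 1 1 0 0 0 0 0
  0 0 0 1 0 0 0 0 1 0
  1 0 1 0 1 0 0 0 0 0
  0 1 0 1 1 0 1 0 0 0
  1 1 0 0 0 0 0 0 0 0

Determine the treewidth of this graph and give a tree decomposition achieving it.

Each bag holds 3 vertices, so the decomposition has width 2, which upper-bounds the treewidth. For the lower bound, the 3 vertices {0, 1, 9} are pairwise adjacent, and any tree decomposition puts a clique entirely inside one bag — forcing width ≥ 2. Therefore the treewidth is 2.

Treewidth 2.
Bags: B1 = {3, 4, 8}  B2 = {3, 4, 5}  B3 = {1, 4, 8}  B4 = {0, 1, 4}  B5 = {0, 4, 7}  B6 = {0, 2, 7}  B7 = {0, 1, 9}  B8 = {3, 6, 8}
Tree: B1–B2, B1–B3, B3–B4, B4–B5, B5–B6, B4–B7, B1–B8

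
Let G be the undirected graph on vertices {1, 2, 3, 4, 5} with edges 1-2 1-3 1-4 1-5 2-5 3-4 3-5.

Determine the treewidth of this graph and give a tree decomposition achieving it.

Every bag has size at most 3, so the width is 3 − 1 = 2 and tw(G) ≤ 2. Conversely, {1, 2, 5} is a clique of size 3, and the vertices of any clique must share a bag in every tree decomposition; so some bag has ≥ 3 vertices and tw(G) ≥ 2. The upper and lower bounds meet at 2, so that is the treewidth.

Treewidth 2.
Bags: B1 = {1, 2, 5}  B2 = {1, 3, 5}  B3 = {1, 3, 4}
Tree: B1–B2, B2–B3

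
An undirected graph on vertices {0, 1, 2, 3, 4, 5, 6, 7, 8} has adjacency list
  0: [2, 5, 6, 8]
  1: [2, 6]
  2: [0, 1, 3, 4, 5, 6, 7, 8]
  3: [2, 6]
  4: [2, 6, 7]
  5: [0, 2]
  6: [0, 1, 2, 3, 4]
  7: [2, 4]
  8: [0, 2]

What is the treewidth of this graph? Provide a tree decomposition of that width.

Each bag holds 3 vertices, so the decomposition has width 2, which upper-bounds the treewidth. On the other hand G contains the 3-clique {0, 2, 8}. A clique must lie in a single bag of any decomposition, so no decomposition can have width below 2. The upper and lower bounds meet at 2, so that is the treewidth.

Treewidth 2.
Bags: B1 = {0, 2, 6}  B2 = {2, 4, 6}  B3 = {0, 2, 8}  B4 = {2, 3, 6}  B5 = {1, 2, 6}  B6 = {0, 2, 5}  B7 = {2, 4, 7}
Tree: B1–B2, B1–B3, B2–B4, B4–B5, B3–B6, B2–B7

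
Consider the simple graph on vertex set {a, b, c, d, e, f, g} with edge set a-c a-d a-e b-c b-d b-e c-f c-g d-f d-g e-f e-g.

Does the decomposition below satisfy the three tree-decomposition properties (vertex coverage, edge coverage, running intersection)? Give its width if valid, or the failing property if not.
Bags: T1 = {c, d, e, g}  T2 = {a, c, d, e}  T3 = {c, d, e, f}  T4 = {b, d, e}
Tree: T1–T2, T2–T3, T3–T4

No — edge (c,b) lies in no bag.

A tree decomposition must satisfy three properties: every vertex lies in some bag; for every edge, both endpoints lie together in some bag; and for every vertex, the bags containing it form a connected subtree. Here edge (c,b) lies in no bag, so the decomposition is invalid.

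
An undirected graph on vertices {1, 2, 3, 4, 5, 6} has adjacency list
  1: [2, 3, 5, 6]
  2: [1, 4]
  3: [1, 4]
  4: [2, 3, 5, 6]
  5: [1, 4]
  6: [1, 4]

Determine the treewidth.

A width-2 tree decomposition is:
Bags: B1 = {1, 2, 4}  B2 = {1, 3, 4}  B3 = {1, 4, 5}  B4 = {1, 4, 6}
Tree: B1–B2, B2–B3, B3–B4
Each bag holds 3 vertices, so the decomposition has width 2, which upper-bounds the treewidth. Since 2–4–3–1–2 is a cycle in G, G is not acyclic. Forests are exactly the graphs of treewidth ≤ 1, so tw(G) ≥ 2. Combining the bounds, tw(G) = 2.

2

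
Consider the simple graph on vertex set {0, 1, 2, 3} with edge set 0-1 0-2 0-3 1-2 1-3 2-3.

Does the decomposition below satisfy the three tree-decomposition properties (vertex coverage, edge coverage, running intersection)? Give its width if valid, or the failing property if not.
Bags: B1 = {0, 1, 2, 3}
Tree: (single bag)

Yes; width 3.

Every vertex of G appears in some bag (union = {0, 1, 2, 3}); every edge is covered by a bag; and for each vertex v the set of bags containing v is connected in the bag tree. The decomposition is therefore valid. The largest bag has 4 vertices, so the width is 3.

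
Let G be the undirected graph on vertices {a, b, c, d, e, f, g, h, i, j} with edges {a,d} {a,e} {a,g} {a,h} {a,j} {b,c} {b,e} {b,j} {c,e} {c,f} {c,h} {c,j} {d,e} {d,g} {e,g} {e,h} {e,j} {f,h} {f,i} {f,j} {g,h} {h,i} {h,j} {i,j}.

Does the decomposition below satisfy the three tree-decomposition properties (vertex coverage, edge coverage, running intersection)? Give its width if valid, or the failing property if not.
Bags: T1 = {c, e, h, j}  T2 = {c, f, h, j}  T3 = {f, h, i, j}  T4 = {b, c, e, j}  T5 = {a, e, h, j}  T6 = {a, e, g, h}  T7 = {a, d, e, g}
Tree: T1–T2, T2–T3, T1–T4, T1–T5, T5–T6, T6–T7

Checking the three conditions: (i) the bags cover all of {a, b, c, d, e, f, g, h, i, j}; (ii) for each edge, some bag contains both endpoints; (iii) the bags containing any fixed vertex form a subtree. All hold, so the decomposition is valid with width 4 − 1 = 3.

Yes; width 3.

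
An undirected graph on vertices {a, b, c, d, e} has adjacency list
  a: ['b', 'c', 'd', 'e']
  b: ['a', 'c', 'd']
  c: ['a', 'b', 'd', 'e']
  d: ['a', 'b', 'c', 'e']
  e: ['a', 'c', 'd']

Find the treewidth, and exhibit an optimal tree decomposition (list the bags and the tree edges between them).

Treewidth 3.
Bags: B1 = {a, c, d, e}  B2 = {a, b, c, d}
Tree: B1–B2

Every bag has size at most 4, so the width is 4 − 1 = 3 and tw(G) ≤ 3. Conversely, {a, c, d, e} is a clique of size 4, and the vertices of any clique must share a bag in every tree decomposition; so some bag has ≥ 4 vertices and tw(G) ≥ 3. Therefore the treewidth is 3.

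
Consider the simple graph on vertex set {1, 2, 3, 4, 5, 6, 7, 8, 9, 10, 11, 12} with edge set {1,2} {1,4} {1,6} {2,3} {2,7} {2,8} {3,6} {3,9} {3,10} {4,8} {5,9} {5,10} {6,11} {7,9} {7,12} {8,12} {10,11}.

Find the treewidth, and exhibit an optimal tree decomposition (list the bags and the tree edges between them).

Treewidth 3.
One optimal decomposition is:
Bags: B1 = {1, 4, 8, 12}  B2 = {1, 2, 8, 12}  B3 = {1, 2, 7, 12}  B4 = {1, 2, 6, 7}  B5 = {2, 3, 6, 7}  B6 = {3, 6, 7, 9}  B7 = {3, 6, 9, 11}  B8 = {3, 9, 10, 11}  B9 = {5, 9, 10, 11}
Tree: B1–B2, B2–B3, B3–B4, B4–B5, B5–B6, B6–B7, B7–B8, B8–B9

Each bag holds 4 vertices, so the decomposition has width 3, which upper-bounds the treewidth. For the lower bound: the 4 vertex sets {4,8,12}, {1}, {2}, {3,6,7,9} are disjoint, each induces a connected subgraph, and every pair is joined by at least one edge of G. Contracting each set to a single vertex therefore yields K_{4} as a minor, and since treewidth is minor-monotone, tw(G) ≥ tw(K_{4}) = 3. Therefore the treewidth is 3.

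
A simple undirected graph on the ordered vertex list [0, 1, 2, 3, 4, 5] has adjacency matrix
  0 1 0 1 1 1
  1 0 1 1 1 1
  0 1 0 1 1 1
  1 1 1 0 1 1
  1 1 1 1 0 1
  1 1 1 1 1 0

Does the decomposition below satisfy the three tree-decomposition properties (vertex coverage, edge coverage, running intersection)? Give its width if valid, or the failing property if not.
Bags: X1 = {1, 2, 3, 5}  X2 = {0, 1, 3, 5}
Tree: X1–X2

No — vertex 4 appears in no bag.

A tree decomposition must satisfy three properties: every vertex lies in some bag; for every edge, both endpoints lie together in some bag; and for every vertex, the bags containing it form a connected subtree. Here vertex 4 appears in no bag, so the decomposition is invalid.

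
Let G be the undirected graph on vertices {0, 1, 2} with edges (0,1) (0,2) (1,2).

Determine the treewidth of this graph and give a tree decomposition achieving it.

A single bag containing all 3 vertices is trivially a valid decomposition of width 2. For the lower bound, the 3 vertices {0, 1, 2} are pairwise adjacent, and any tree decomposition puts a clique entirely inside one bag — forcing width ≥ 2. Combining the bounds, tw(G) = 2.

Treewidth 2.
One such decomposition:
Bags: B1 = {0, 1, 2}
Tree: (single bag)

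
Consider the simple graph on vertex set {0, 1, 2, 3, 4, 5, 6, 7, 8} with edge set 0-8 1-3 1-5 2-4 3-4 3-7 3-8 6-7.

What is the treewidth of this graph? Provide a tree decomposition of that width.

Each bag holds 2 vertices, so the decomposition has width 1, which upper-bounds the treewidth. G has an edge, so its treewidth is at least 1. Therefore the treewidth is 1.

Treewidth 1.
One such decomposition:
Bags: B1 = {3, 8}  B2 = {1, 3}  B3 = {3, 4}  B4 = {1, 5}  B5 = {3, 7}  B6 = {2, 4}  B7 = {0, 8}  B8 = {6, 7}
Tree: B1–B2, B1–B3, B2–B4, B3–B5, B3–B6, B1–B7, B5–B8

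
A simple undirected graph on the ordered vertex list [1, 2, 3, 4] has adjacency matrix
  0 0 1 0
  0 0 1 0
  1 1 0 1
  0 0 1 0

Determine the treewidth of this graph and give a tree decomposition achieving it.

Treewidth 1.
One such decomposition:
Bags: B1 = {3, 4}  B2 = {2, 3}  B3 = {1, 3}
Tree: B1–B2, B1–B3

Every bag has size at most 2, so the width is 2 − 1 = 1 and tw(G) ≤ 1. Since G has at least one edge (e.g. 4–3), it is not an edgeless graph, so tw(G) ≥ 1. Hence tw(G) = 1 exactly.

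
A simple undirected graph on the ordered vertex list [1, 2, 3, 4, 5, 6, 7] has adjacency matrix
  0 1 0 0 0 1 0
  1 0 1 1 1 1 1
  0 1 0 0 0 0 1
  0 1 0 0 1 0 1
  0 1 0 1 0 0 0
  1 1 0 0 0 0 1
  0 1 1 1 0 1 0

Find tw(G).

2

A width-2 tree decomposition is:
Bags: B1 = {2, 4, 7}  B2 = {2, 3, 7}  B3 = {2, 6, 7}  B4 = {1, 2, 6}  B5 = {2, 4, 5}
Tree: B1–B2, B2–B3, B3–B4, B1–B5
Each bag holds 3 vertices, so the decomposition has width 2, which upper-bounds the treewidth. For the lower bound, the 3 vertices {1, 2, 6} are pairwise adjacent, and any tree decomposition puts a clique entirely inside one bag — forcing width ≥ 2. Therefore the treewidth is 2.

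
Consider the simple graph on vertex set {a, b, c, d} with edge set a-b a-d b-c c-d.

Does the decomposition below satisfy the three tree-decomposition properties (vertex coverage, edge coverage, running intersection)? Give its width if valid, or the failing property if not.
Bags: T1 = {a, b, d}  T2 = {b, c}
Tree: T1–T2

A tree decomposition must satisfy three properties: every vertex lies in some bag; for every edge, both endpoints lie together in some bag; and for every vertex, the bags containing it form a connected subtree. Here edge (d,c) lies in no bag, so the decomposition is invalid.

No — edge (d,c) lies in no bag.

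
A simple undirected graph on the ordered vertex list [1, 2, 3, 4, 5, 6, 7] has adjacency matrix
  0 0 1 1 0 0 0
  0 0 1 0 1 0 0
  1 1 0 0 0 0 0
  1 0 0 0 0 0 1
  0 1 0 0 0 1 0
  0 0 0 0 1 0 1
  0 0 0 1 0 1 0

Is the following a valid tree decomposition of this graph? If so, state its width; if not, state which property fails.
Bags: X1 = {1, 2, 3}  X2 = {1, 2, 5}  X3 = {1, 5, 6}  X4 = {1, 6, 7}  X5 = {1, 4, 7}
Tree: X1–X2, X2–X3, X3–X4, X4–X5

Checking the three conditions: (i) the bags cover all of {1, 2, 3, 4, 5, 6, 7}; (ii) for each edge, some bag contains both endpoints; (iii) the bags containing any fixed vertex form a subtree. All hold, so the decomposition is valid with width 3 − 1 = 2.

Yes; width 2.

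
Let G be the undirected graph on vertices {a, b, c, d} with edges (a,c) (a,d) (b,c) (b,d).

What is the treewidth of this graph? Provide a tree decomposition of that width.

Each bag holds 3 vertices, so the decomposition has width 2, which upper-bounds the treewidth. The edges c–a–d–b–c form a cycle, so G is not a tree and its treewidth is at least 2. Hence tw(G) = 2 exactly.

Treewidth 2.
One such decomposition:
Bags: B1 = {a, c, d}  B2 = {b, c, d}
Tree: B1–B2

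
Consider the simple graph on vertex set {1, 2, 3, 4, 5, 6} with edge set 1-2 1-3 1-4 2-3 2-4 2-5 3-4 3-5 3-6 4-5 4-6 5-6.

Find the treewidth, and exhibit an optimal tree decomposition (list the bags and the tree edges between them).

Each bag holds 4 vertices, so the decomposition has width 3, which upper-bounds the treewidth. Conversely, {1, 2, 3, 4} is a clique of size 4, and the vertices of any clique must share a bag in every tree decomposition; so some bag has ≥ 4 vertices and tw(G) ≥ 3. Hence tw(G) = 3 exactly.

Treewidth 3.
One such decomposition:
Bags: B1 = {3, 4, 5, 6}  B2 = {2, 3, 4, 5}  B3 = {1, 2, 3, 4}
Tree: B1–B2, B2–B3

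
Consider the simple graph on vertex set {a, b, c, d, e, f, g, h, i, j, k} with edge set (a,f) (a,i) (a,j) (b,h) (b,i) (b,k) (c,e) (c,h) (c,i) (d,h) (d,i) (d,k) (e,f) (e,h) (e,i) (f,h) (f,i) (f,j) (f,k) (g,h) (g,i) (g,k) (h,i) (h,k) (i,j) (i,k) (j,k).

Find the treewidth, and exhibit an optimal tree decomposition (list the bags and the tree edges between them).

The largest bag has 4 vertices, giving width 3; this decomposition certifies tw(G) ≤ 3. For the lower bound, the 4 vertices {a, f, i, j} are pairwise adjacent, and any tree decomposition puts a clique entirely inside one bag — forcing width ≥ 3. Combining the bounds, tw(G) = 3.

Treewidth 3.
One such decomposition:
Bags: B1 = {b, h, i, k}  B2 = {d, h, i, k}  B3 = {f, h, i, k}  B4 = {e, f, h, i}  B5 = {f, i, j, k}  B6 = {c, e, h, i}  B7 = {a, f, i, j}  B8 = {g, h, i, k}
Tree: B1–B2, B1–B3, B3–B4, B3–B5, B4–B6, B5–B7, B3–B8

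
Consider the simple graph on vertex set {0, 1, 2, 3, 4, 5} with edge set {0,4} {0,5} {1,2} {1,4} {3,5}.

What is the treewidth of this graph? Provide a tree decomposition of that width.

Treewidth 1.
One such decomposition:
Bags: B1 = {1, 2}  B2 = {1, 4}  B3 = {0, 4}  B4 = {0, 5}  B5 = {3, 5}
Tree: B1–B2, B2–B3, B3–B4, B4–B5

The largest bag has 2 vertices, giving width 1; this decomposition certifies tw(G) ≤ 1. G has an edge, so its treewidth is at least 1. Combining the bounds, tw(G) = 1.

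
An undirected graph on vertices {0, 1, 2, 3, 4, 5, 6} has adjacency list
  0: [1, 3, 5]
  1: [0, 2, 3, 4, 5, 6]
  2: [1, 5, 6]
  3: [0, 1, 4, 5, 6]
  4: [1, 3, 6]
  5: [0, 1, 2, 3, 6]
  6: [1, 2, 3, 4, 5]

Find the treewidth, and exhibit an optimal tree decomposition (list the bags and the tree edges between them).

Treewidth 3.
One such decomposition:
Bags: B1 = {1, 2, 5, 6}  B2 = {1, 3, 5, 6}  B3 = {1, 3, 4, 6}  B4 = {0, 1, 3, 5}
Tree: B1–B2, B2–B3, B2–B4

Every bag has size at most 4, so the width is 4 − 1 = 3 and tw(G) ≤ 3. For the lower bound, the 4 vertices {1, 2, 5, 6} are pairwise adjacent, and any tree decomposition puts a clique entirely inside one bag — forcing width ≥ 3. Therefore the treewidth is 3.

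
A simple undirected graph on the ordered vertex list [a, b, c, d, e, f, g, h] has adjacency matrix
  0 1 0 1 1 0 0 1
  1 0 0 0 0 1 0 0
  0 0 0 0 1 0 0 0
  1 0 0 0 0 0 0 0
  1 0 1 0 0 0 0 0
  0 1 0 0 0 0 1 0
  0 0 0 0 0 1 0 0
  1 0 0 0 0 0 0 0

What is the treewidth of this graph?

A width-1 tree decomposition is:
Bags: B1 = {a, e}  B2 = {a, d}  B3 = {a, b}  B4 = {b, f}  B5 = {a, h}  B6 = {c, e}  B7 = {f, g}
Tree: B1–B2, B1–B3, B3–B4, B2–B5, B1–B6, B4–B7
Every bag has size at most 2, so the width is 2 − 1 = 1 and tw(G) ≤ 1. G has an edge, so its treewidth is at least 1. Combining the bounds, tw(G) = 1.

1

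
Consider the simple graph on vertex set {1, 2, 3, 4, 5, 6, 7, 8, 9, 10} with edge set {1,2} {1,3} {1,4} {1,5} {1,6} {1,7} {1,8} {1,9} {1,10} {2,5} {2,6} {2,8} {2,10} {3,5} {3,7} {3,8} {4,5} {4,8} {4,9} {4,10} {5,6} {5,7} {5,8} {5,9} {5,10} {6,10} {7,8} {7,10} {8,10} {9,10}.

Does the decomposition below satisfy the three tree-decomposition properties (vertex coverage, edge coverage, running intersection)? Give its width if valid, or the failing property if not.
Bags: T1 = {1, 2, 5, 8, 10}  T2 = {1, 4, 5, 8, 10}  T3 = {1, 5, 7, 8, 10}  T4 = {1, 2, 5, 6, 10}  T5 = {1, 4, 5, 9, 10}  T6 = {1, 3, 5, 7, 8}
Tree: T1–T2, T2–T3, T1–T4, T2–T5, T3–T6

Yes; width 4.

Every vertex of G appears in some bag (union = {1, 2, 3, 4, 5, 6, 7, 8, 9, 10}); every edge is covered by a bag; and for each vertex v the set of bags containing v is connected in the bag tree. The decomposition is therefore valid. The largest bag has 5 vertices, so the width is 4.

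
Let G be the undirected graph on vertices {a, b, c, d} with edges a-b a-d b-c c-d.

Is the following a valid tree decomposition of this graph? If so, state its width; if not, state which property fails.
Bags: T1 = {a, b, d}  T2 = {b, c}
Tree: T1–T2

A tree decomposition must satisfy three properties: every vertex lies in some bag; for every edge, both endpoints lie together in some bag; and for every vertex, the bags containing it form a connected subtree. Here edge (d,c) lies in no bag, so the decomposition is invalid.

No — edge (d,c) lies in no bag.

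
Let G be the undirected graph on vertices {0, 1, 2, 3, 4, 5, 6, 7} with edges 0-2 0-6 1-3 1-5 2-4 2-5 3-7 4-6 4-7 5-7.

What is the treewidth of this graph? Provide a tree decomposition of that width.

Treewidth 2.
One optimal decomposition is:
Bags: B1 = {1, 3, 7}  B2 = {1, 5, 7}  B3 = {4, 5, 7}  B4 = {2, 4, 5}  B5 = {2, 4, 6}  B6 = {0, 2, 6}
Tree: B1–B2, B2–B3, B3–B4, B4–B5, B5–B6

Each bag holds 3 vertices, so the decomposition has width 2, which upper-bounds the treewidth. Since 3–1–5–7–3 is a cycle in G, G is not acyclic. Forests are exactly the graphs of treewidth ≤ 1, so tw(G) ≥ 2. Therefore the treewidth is 2.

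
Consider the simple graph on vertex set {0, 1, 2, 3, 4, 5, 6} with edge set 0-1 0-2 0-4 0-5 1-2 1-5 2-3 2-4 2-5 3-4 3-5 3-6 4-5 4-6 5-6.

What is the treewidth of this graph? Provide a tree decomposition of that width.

Treewidth 3.
Bags: B1 = {0, 1, 2, 5}  B2 = {0, 2, 4, 5}  B3 = {2, 3, 4, 5}  B4 = {3, 4, 5, 6}
Tree: B1–B2, B2–B3, B3–B4

Each bag holds 4 vertices, so the decomposition has width 3, which upper-bounds the treewidth. Conversely, {0, 1, 2, 5} is a clique of size 4, and the vertices of any clique must share a bag in every tree decomposition; so some bag has ≥ 4 vertices and tw(G) ≥ 3. Therefore the treewidth is 3.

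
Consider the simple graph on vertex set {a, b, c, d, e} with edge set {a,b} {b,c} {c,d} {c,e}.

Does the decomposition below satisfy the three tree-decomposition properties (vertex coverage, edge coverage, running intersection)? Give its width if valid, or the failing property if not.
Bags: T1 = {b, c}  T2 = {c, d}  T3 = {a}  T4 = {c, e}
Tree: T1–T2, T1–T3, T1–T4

No — edge (b,a) lies in no bag.

A tree decomposition must satisfy three properties: every vertex lies in some bag; for every edge, both endpoints lie together in some bag; and for every vertex, the bags containing it form a connected subtree. Here edge (b,a) lies in no bag, so the decomposition is invalid.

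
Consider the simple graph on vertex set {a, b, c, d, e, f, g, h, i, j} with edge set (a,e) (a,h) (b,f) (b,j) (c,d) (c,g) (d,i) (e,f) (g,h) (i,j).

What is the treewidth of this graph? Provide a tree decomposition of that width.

Treewidth 2.
One such decomposition:
Bags: B1 = {d, i, j}  B2 = {c, d, j}  B3 = {c, g, j}  B4 = {g, h, j}  B5 = {a, h, j}  B6 = {a, e, j}  B7 = {e, f, j}  B8 = {b, f, j}
Tree: B1–B2, B2–B3, B3–B4, B4–B5, B5–B6, B6–B7, B7–B8

Every bag has size at most 3, so the width is 3 − 1 = 2 and tw(G) ≤ 2. Since j–i–d–c–g–h–a–e–f–b–j is a cycle in G, G is not acyclic. Forests are exactly the graphs of treewidth ≤ 1, so tw(G) ≥ 2. The upper and lower bounds meet at 2, so that is the treewidth.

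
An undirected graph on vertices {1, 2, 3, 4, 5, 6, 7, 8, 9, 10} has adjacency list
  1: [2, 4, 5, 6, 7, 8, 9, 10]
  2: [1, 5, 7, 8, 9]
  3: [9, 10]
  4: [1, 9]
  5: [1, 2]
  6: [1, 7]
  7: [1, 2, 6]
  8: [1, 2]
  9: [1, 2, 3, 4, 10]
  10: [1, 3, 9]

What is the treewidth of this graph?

2

A width-2 tree decomposition is:
Bags: B1 = {1, 2, 9}  B2 = {1, 2, 7}  B3 = {1, 2, 8}  B4 = {1, 9, 10}  B5 = {3, 9, 10}  B6 = {1, 6, 7}  B7 = {1, 2, 5}  B8 = {1, 4, 9}
Tree: B1–B2, B1–B3, B1–B4, B4–B5, B2–B6, B1–B7, B1–B8
Every bag has size at most 3, so the width is 3 − 1 = 2 and tw(G) ≤ 2. For the lower bound, the 3 vertices {1, 2, 8} are pairwise adjacent, and any tree decomposition puts a clique entirely inside one bag — forcing width ≥ 2. Therefore the treewidth is 2.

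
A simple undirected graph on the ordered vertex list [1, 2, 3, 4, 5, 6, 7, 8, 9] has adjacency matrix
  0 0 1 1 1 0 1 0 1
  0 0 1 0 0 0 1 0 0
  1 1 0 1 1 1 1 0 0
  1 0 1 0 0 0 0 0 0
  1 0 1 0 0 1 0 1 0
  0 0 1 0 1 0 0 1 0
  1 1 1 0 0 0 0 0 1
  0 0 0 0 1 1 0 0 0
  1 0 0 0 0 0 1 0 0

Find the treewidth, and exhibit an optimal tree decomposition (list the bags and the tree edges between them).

Each bag holds 3 vertices, so the decomposition has width 2, which upper-bounds the treewidth. On the other hand G contains the 3-clique {5, 6, 8}. A clique must lie in a single bag of any decomposition, so no decomposition can have width below 2. Combining the bounds, tw(G) = 2.

Treewidth 2.
Bags: B1 = {3, 5, 6}  B2 = {1, 3, 5}  B3 = {1, 3, 4}  B4 = {1, 3, 7}  B5 = {2, 3, 7}  B6 = {1, 7, 9}  B7 = {5, 6, 8}
Tree: B1–B2, B2–B3, B2–B4, B4–B5, B4–B6, B1–B7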